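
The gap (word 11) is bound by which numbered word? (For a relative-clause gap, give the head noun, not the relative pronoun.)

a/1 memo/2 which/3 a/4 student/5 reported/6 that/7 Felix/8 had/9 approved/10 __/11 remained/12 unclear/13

2

The gap at 11 is the object of "approved", inside a relative clause.
The relative pronoun is "which" (word 3); it is bound by the head noun immediately before it.
Its filler is the head noun "memo", at word 2.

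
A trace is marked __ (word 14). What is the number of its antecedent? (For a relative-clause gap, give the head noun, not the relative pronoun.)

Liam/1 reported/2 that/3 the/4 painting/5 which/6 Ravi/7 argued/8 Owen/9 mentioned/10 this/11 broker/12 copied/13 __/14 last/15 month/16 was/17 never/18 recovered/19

5

The gap at 14 is the object of "copied", inside a relative clause.
The relative pronoun is "which" (word 6); it is bound by the head noun immediately before it.
Its filler is the head noun "painting", at word 5.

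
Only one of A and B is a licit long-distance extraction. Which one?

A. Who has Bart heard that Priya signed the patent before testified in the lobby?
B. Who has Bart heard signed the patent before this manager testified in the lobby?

In A, the wh-phrase is extracted from inside an adjunct island (introduced by "before"), which blocks movement.
In B, the extraction path crosses only that-complement boundaries, which are transparent.
So B is grammatical.

B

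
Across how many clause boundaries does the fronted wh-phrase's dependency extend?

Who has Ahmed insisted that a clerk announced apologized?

2

"who" is extracted from the subject of "apologized".
Boundaries crossed, outermost first: [that], [Ø] — 2 in total.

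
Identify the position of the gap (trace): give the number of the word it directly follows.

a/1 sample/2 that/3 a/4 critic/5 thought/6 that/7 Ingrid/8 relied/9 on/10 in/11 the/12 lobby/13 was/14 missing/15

The displaced element is "a sample" (word 2).
It is linked across 1 clause boundary (that).
It functions as the object of the preposition "on" of "relied", so the gap sits immediately after word 10 ("on").
Base order: A critic thought that Ingrid relied on a sample in the lobby.

10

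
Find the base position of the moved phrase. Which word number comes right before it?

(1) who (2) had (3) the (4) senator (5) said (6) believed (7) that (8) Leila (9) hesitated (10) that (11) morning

5

The displaced element is "who" (word 1).
It is linked across 1 clause boundary (Ø).
It functions as the subject of "believed", so the gap sits immediately after word 5 ("said").
Base order: The senator had said that who believed that Leila hesitated that morning.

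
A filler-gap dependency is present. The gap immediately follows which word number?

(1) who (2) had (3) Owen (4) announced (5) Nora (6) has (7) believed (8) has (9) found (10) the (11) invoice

7

The displaced element is "who" (word 1).
It is linked across 2 clause boundaries (Ø → Ø).
It functions as the subject of "found", so the gap sits immediately after word 7 ("believed").
Base order: Owen had announced Nora has believed that who has found the invoice.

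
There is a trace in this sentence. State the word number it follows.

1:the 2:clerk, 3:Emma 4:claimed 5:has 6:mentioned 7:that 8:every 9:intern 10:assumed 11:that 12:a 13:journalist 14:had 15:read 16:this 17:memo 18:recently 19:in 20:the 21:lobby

4

The displaced element is "the clerk" (word 2).
It is linked across 1 clause boundary (Ø).
It functions as the subject of "mentioned", so the gap sits immediately after word 4 ("claimed").
Base order: Emma claimed that the clerk has mentioned that every intern assumed that a journalist had read this memo recently in the lobby.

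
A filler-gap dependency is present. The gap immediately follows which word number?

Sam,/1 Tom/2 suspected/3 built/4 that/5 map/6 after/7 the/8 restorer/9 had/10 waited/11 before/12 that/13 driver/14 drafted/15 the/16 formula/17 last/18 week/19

3

The displaced element is "Sam" (word 1).
It is linked across 1 clause boundary (Ø).
It functions as the subject of "built", so the gap sits immediately after word 3 ("suspected").
Base order: Tom suspected that Sam built that map after the restorer had waited before that driver drafted the formula last week.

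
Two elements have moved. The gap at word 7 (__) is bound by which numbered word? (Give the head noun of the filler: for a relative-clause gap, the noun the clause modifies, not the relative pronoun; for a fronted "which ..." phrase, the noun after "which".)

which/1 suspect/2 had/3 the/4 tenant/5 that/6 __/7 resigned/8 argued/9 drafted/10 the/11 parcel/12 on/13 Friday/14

The marked gap is inside the relative clause, the subject of "resigned".
Its filler is the head noun "tenant" (via "that"), at word 5.
(The other dependency links word 2 to a gap after word 9.)

5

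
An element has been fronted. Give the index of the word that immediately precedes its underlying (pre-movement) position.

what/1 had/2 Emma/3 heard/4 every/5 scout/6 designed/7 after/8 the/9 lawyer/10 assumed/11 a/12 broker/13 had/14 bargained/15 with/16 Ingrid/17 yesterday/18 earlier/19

7

The displaced element is "what" (word 1).
It is linked across 1 clause boundary (Ø).
It functions as the direct object of "designed", so the gap sits immediately after word 7 ("designed").
Base order: Emma had heard every scout designed what after the lawyer assumed a broker had bargained with Ingrid yesterday earlier.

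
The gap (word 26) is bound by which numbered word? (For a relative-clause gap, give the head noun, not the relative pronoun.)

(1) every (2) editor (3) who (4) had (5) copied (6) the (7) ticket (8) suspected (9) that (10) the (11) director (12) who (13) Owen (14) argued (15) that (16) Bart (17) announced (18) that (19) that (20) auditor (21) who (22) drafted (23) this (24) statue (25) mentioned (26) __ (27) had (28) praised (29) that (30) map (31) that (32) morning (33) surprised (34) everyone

The gap at 26 is the subject of "praised", inside a relative clause.
The relative pronoun is "who" (word 12); it is bound by the head noun immediately before it.
Its filler is the head noun "director", at word 11.

11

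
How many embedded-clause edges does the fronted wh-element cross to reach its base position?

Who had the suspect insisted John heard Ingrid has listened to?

2

"who" is extracted from the PP object of "listened".
Boundaries crossed, outermost first: [Ø], [Ø] — 2 in total.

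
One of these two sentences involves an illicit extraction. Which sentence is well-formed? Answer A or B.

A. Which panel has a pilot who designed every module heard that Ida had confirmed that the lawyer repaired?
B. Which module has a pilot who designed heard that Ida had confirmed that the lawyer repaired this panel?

A

In B, the wh-phrase is extracted from inside a complex-NP island (relative clause) (introduced by "who"), which blocks movement.
In A, the extraction path crosses only that-complement boundaries, which are transparent.
So A is grammatical.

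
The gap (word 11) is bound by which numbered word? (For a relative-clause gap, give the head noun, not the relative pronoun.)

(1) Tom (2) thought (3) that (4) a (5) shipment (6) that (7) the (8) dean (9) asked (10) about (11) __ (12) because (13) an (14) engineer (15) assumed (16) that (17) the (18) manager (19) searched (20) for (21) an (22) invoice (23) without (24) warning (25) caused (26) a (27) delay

The gap at 11 is the prepositional object of "asked", inside a relative clause.
The relative pronoun is "that" (word 6); it is bound by the head noun immediately before it.
Its filler is the head noun "shipment", at word 5.

5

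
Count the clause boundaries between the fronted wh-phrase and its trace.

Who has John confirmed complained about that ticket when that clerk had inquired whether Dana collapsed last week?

"who" is extracted from the subject of "complained".
Boundaries crossed, outermost first: [Ø] — 1 in total.

1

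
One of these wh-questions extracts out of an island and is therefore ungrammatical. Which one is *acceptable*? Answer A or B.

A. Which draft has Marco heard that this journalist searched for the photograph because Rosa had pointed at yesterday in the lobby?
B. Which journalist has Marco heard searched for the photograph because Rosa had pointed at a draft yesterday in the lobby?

In A, the wh-phrase is extracted from inside an adjunct island (introduced by "because"), which blocks movement.
In B, the extraction path crosses only that-complement boundaries, which are transparent.
So B is grammatical.

B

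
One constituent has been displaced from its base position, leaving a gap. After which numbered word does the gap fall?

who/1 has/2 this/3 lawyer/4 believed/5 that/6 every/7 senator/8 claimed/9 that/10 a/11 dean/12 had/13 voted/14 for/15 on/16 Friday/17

The displaced element is "who" (word 1).
It is linked across 2 clause boundaries (that → that).
It functions as the object of the preposition "for" of "voted", so the gap sits immediately after word 15 ("for").
Base order: This lawyer has believed that every senator claimed that a dean had voted for who on Friday.

15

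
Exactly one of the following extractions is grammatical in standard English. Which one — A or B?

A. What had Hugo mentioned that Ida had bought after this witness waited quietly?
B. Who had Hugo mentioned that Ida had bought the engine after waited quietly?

A

In B, the wh-phrase is extracted from inside an adjunct island (introduced by "after"), which blocks movement.
In A, the extraction path crosses only that-complement boundaries, which are transparent.
So A is grammatical.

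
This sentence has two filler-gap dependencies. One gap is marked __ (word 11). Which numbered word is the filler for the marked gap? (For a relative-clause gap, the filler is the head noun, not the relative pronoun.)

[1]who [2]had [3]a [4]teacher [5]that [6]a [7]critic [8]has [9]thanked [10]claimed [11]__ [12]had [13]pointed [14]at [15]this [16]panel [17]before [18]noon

The marked gap is the subject of "pointed".
Its filler is the fronted wh-phrase "who", at word 1.
(The other dependency links word 4 to a gap after word 9.)

1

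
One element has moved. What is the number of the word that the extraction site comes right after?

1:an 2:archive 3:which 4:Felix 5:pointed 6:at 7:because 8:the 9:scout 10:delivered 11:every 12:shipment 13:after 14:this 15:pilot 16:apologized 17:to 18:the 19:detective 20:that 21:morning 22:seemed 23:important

6

The displaced element is "an archive" (word 2).
It functions as the object of the preposition "at" of "pointed", so the gap sits immediately after word 6 ("at").
Base order: Felix pointed at an archive because the scout delivered every shipment after this pilot apologized to the detective that morning.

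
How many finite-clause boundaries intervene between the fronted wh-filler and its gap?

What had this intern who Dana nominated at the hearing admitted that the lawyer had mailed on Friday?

"what" is extracted from the object of "mailed".
Boundaries crossed, outermost first: [that] — 1 in total.

1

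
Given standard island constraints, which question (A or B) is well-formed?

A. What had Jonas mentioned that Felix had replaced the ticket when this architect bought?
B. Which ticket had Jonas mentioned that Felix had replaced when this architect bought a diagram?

B

In A, the wh-phrase is extracted from inside an adjunct island (introduced by "when"), which blocks movement.
In B, the extraction path crosses only that-complement boundaries, which are transparent.
So B is grammatical.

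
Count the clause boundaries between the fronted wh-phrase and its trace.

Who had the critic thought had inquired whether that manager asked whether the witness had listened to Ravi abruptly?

1

"who" is extracted from the subject of "inquired".
Boundaries crossed, outermost first: [Ø] — 1 in total.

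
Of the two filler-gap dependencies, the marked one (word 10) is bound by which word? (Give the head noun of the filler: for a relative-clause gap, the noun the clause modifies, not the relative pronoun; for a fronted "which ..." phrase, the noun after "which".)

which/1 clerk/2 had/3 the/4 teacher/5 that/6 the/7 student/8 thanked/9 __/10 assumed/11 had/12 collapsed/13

5

The marked gap is inside the relative clause, the direct object of "thanked".
Its filler is the head noun "teacher" (via "that"), at word 5.
(The other dependency links word 2 to a gap after word 11.)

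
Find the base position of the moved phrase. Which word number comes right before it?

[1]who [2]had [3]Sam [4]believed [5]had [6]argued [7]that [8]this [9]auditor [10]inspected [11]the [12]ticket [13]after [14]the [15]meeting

The displaced element is "who" (word 1).
It is linked across 1 clause boundary (Ø).
It functions as the subject of "argued", so the gap sits immediately after word 4 ("believed").
Base order: Sam had believed that who had argued that this auditor inspected the ticket after the meeting.

4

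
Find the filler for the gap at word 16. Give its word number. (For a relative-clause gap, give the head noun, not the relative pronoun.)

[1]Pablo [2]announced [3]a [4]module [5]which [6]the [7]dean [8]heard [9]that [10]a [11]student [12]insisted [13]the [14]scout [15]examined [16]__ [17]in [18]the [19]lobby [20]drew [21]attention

4

The gap at 16 is the object of "examined", inside a relative clause.
The relative pronoun is "which" (word 5); it is bound by the head noun immediately before it.
Its filler is the head noun "module", at word 4.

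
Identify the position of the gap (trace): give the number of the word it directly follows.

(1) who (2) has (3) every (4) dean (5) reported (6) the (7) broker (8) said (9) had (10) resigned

The displaced element is "who" (word 1).
It is linked across 2 clause boundaries (Ø → Ø).
It functions as the subject of "resigned", so the gap sits immediately after word 8 ("said").
Base order: Every dean has reported the broker said who had resigned.

8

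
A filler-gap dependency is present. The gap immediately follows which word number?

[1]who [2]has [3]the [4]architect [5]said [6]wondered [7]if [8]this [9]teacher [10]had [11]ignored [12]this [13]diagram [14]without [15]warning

The displaced element is "who" (word 1).
It is linked across 1 clause boundary (Ø).
It functions as the subject of "wondered", so the gap sits immediately after word 5 ("said").
Base order: The architect has said that who wondered if this teacher had ignored this diagram without warning.

5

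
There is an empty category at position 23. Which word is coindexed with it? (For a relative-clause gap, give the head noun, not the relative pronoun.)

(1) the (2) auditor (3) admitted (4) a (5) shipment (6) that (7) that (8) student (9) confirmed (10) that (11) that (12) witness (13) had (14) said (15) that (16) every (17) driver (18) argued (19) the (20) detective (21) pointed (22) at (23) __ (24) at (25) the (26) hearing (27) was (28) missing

The gap at 23 is the prepositional object of "pointed", inside a relative clause.
The relative pronoun is "that" (word 6); it is bound by the head noun immediately before it.
Its filler is the head noun "shipment", at word 5.

5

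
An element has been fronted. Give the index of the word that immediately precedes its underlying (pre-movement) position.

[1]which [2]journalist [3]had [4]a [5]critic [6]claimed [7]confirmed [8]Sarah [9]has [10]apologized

The displaced element is "which journalist" (word 2).
It is linked across 1 clause boundary (Ø).
It functions as the subject of "confirmed", so the gap sits immediately after word 6 ("claimed").
Base order: A critic had claimed that which journalist confirmed Sarah has apologized.

6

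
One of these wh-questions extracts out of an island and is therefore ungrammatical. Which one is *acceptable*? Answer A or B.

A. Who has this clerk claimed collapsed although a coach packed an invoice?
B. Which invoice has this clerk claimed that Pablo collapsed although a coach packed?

A

In B, the wh-phrase is extracted from inside an adjunct island (introduced by "although"), which blocks movement.
In A, the extraction path crosses only that-complement boundaries, which are transparent.
So A is grammatical.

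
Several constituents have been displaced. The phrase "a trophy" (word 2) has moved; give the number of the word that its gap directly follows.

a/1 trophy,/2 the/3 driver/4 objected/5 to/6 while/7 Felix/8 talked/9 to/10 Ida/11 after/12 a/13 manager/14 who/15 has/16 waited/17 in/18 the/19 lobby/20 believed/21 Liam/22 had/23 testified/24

6

The displaced element is "a trophy" (word 2).
It functions as the object of the preposition "to" of "objected", so the gap sits immediately after word 6 ("to").
Base order: The driver objected to a trophy while Felix talked to Ida after a manager who has waited in the lobby believed Liam had testified.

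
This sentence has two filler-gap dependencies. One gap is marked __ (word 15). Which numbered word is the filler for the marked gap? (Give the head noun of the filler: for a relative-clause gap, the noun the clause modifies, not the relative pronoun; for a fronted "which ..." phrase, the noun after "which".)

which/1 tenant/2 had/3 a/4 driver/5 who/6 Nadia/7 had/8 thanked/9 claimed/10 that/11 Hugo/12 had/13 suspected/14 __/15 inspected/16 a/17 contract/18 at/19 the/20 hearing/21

2

The marked gap is the subject of "inspected".
Its filler is the fronted wh-phrase "which tenant", at word 2.
(The other dependency links word 5 to a gap after word 9.)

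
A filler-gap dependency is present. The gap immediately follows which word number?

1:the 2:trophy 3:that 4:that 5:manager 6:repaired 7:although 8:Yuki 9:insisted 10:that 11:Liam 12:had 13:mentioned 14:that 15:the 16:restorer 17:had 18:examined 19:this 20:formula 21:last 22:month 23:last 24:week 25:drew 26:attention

The displaced element is "the trophy" (word 2).
It functions as the direct object of "repaired", so the gap sits immediately after word 6 ("repaired").
Base order: That manager repaired the trophy although Yuki insisted that Liam had mentioned that the restorer had examined this formula last month last week.

6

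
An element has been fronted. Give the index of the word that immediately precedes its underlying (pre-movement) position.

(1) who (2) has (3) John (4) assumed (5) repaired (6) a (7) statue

4

The displaced element is "who" (word 1).
It is linked across 1 clause boundary (Ø).
It functions as the subject of "repaired", so the gap sits immediately after word 4 ("assumed").
Base order: John has assumed that who repaired a statue.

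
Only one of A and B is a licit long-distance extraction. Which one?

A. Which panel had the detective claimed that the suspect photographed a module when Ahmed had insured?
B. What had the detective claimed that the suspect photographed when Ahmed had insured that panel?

In A, the wh-phrase is extracted from inside an adjunct island (introduced by "when"), which blocks movement.
In B, the extraction path crosses only that-complement boundaries, which are transparent.
So B is grammatical.

B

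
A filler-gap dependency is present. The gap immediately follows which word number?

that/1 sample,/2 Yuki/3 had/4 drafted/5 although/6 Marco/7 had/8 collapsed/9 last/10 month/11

5

The displaced element is "that sample" (word 2).
It functions as the direct object of "drafted", so the gap sits immediately after word 5 ("drafted").
Base order: Yuki had drafted that sample although Marco had collapsed last month.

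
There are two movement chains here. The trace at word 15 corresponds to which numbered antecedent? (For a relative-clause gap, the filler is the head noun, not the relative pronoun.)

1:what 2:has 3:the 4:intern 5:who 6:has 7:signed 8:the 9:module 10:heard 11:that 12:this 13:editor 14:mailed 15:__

The marked gap is the direct object of "mailed".
Its filler is the fronted wh-phrase "what", at word 1.
(The other dependency links word 4 to a gap after word 5.)

1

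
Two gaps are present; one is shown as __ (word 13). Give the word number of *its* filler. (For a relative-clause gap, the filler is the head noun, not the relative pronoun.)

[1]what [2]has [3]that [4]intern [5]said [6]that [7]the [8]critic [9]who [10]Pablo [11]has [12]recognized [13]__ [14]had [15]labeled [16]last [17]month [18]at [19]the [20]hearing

8

The marked gap is inside the relative clause, the direct object of "recognized".
Its filler is the head noun "critic" (via "who"), at word 8.
(The other dependency links word 1 to a gap after word 15.)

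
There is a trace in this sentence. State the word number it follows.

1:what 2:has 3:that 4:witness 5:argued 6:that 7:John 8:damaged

The displaced element is "what" (word 1).
It is linked across 1 clause boundary (that).
It functions as the direct object of "damaged", so the gap sits immediately after word 8 ("damaged").
Base order: That witness has argued that John damaged what.

8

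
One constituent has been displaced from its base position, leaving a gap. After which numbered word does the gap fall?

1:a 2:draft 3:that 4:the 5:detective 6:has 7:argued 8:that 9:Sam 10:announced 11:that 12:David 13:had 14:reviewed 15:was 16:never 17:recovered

14

The displaced element is "a draft" (word 2).
It is linked across 2 clause boundaries (that → that).
It functions as the direct object of "reviewed", so the gap sits immediately after word 14 ("reviewed").
Base order: The detective has argued that Sam announced that David had reviewed a draft.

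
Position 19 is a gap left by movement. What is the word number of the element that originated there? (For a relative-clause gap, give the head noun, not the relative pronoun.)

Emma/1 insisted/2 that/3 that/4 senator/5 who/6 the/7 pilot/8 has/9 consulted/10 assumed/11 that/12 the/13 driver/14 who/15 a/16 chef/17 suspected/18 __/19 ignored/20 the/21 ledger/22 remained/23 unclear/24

The gap at 19 is the subject of "ignored", inside a relative clause.
The relative pronoun is "who" (word 15); it is bound by the head noun immediately before it.
Its filler is the head noun "driver", at word 14.

14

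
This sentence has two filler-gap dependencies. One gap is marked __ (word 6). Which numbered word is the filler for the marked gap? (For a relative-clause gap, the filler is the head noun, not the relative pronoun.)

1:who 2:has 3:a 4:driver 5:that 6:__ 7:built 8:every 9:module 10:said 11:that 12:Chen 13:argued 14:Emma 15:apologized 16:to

4

The marked gap is inside the relative clause, the subject of "built".
Its filler is the head noun "driver" (via "that"), at word 4.
(The other dependency links word 1 to a gap after word 16.)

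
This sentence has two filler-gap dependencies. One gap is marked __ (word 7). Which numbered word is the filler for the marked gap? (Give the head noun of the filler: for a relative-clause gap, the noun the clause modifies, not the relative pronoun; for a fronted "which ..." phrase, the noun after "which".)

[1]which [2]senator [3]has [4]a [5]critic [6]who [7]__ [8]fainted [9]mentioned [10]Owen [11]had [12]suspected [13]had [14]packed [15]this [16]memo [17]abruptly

5

The marked gap is inside the relative clause, the subject of "fainted".
Its filler is the head noun "critic" (via "who"), at word 5.
(The other dependency links word 2 to a gap after word 12.)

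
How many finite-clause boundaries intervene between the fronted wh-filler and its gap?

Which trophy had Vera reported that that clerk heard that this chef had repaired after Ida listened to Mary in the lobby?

"which trophy" is extracted from the object of "repaired".
Boundaries crossed, outermost first: [that], [that] — 2 in total.

2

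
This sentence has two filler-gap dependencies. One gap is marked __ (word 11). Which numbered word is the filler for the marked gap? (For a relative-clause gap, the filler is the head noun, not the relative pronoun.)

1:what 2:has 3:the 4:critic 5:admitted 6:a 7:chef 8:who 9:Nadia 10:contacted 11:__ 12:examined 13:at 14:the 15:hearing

7

The marked gap is inside the relative clause, the direct object of "contacted".
Its filler is the head noun "chef" (via "who"), at word 7.
(The other dependency links word 1 to a gap after word 12.)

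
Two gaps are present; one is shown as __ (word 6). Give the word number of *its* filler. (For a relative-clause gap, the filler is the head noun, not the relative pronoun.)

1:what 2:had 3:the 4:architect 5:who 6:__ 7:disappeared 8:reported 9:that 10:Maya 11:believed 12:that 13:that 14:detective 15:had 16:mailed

4

The marked gap is inside the relative clause, the subject of "disappeared".
Its filler is the head noun "architect" (via "who"), at word 4.
(The other dependency links word 1 to a gap after word 16.)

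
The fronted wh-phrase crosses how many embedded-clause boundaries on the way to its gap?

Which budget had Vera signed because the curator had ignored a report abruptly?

0

"which budget" originates inside the matrix clause — no clause boundary is crossed.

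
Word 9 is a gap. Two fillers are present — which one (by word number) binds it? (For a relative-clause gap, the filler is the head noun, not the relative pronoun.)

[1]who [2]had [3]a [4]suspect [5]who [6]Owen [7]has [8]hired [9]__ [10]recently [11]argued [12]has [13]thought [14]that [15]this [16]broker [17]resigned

4

The marked gap is inside the relative clause, the direct object of "hired".
Its filler is the head noun "suspect" (via "who"), at word 4.
(The other dependency links word 1 to a gap after word 11.)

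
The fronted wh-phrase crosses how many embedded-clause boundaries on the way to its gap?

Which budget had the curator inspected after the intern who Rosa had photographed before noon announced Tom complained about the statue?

0

"which budget" originates inside the matrix clause — no clause boundary is crossed.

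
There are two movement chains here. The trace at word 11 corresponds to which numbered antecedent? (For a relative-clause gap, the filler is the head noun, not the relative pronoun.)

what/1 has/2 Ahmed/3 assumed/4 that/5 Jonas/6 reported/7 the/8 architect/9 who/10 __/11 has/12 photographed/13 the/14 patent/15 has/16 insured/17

9

The marked gap is inside the relative clause, the subject of "photographed".
Its filler is the head noun "architect" (via "who"), at word 9.
(The other dependency links word 1 to a gap after word 17.)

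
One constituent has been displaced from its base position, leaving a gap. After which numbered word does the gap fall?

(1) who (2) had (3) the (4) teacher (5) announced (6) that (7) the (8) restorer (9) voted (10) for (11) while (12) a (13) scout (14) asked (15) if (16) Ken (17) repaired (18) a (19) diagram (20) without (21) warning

The displaced element is "who" (word 1).
It is linked across 1 clause boundary (that).
It functions as the object of the preposition "for" of "voted", so the gap sits immediately after word 10 ("for").
Base order: The teacher had announced that the restorer voted for who while a scout asked if Ken repaired a diagram without warning.

10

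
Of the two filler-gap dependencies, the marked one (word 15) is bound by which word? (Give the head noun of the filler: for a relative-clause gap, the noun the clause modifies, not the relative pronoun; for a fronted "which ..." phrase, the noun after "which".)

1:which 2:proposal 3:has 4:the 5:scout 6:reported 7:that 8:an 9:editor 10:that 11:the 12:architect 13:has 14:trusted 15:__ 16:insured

The marked gap is inside the relative clause, the direct object of "trusted".
Its filler is the head noun "editor" (via "that"), at word 9.
(The other dependency links word 2 to a gap after word 16.)

9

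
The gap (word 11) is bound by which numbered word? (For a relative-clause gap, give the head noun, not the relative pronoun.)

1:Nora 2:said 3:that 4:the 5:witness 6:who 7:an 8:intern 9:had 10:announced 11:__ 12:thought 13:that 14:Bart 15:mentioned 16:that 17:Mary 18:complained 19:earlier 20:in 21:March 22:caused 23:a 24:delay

5

The gap at 11 is the subject of "thought", inside a relative clause.
The relative pronoun is "who" (word 6); it is bound by the head noun immediately before it.
Its filler is the head noun "witness", at word 5.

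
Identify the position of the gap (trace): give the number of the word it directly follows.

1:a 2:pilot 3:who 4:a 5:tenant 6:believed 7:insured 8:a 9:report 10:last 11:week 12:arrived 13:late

The displaced element is "a pilot" (word 2).
It is linked across 1 clause boundary (Ø).
It functions as the subject of "insured", so the gap sits immediately after word 6 ("believed").
Base order: A tenant believed that a pilot insured a report last week.

6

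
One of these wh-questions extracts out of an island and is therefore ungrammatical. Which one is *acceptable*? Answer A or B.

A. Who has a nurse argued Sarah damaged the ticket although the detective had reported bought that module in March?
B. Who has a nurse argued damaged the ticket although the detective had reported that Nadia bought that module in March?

B

In A, the wh-phrase is extracted from inside an adjunct island (introduced by "although"), which blocks movement.
In B, the extraction path crosses only that-complement boundaries, which are transparent.
So B is grammatical.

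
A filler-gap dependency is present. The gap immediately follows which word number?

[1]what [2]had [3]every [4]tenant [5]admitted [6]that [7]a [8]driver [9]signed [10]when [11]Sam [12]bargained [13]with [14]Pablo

The displaced element is "what" (word 1).
It is linked across 1 clause boundary (that).
It functions as the direct object of "signed", so the gap sits immediately after word 9 ("signed").
Base order: Every tenant had admitted that a driver signed what when Sam bargained with Pablo.

9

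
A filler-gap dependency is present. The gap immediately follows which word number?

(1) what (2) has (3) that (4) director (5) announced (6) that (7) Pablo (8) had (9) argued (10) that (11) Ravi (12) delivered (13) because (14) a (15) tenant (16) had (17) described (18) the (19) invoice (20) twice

The displaced element is "what" (word 1).
It is linked across 2 clause boundaries (that → that).
It functions as the direct object of "delivered", so the gap sits immediately after word 12 ("delivered").
Base order: That director has announced that Pablo had argued that Ravi delivered what because a tenant had described the invoice twice.

12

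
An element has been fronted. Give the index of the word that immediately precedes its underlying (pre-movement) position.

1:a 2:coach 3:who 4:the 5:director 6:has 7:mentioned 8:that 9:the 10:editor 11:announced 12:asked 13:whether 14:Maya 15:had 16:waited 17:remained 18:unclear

The displaced element is "a coach" (word 2).
It is linked across 2 clause boundaries (that → Ø).
It functions as the subject of "asked", so the gap sits immediately after word 11 ("announced").
Base order: The director has mentioned that the editor announced that a coach asked whether Maya had waited.

11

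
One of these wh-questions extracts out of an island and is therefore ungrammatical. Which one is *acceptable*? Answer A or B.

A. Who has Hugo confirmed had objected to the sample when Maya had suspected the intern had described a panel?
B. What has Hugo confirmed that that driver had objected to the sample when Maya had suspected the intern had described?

In B, the wh-phrase is extracted from inside an adjunct island (introduced by "when"), which blocks movement.
In A, the extraction path crosses only that-complement boundaries, which are transparent.
So A is grammatical.

A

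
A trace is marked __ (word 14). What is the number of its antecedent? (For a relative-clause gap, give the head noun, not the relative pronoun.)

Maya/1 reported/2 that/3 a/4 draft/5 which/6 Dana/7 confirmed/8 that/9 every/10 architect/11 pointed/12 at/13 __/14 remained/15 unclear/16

5

The gap at 14 is the prepositional object of "pointed", inside a relative clause.
The relative pronoun is "which" (word 6); it is bound by the head noun immediately before it.
Its filler is the head noun "draft", at word 5.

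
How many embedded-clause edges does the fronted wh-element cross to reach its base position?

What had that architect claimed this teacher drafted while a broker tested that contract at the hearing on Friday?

"what" is extracted from the object of "drafted".
Boundaries crossed, outermost first: [Ø] — 1 in total.

1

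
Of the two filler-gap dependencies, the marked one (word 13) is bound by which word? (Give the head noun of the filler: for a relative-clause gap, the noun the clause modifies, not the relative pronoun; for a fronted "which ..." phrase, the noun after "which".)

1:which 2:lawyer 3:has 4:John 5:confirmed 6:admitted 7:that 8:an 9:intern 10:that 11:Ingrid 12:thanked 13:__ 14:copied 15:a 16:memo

The marked gap is inside the relative clause, the direct object of "thanked".
Its filler is the head noun "intern" (via "that"), at word 9.
(The other dependency links word 2 to a gap after word 5.)

9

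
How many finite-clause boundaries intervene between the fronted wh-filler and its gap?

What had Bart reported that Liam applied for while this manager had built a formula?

1

"what" is extracted from the PP object of "applied".
Boundaries crossed, outermost first: [that] — 1 in total.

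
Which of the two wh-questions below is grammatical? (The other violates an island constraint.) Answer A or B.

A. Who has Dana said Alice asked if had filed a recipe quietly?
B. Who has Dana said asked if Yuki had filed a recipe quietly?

In A, the wh-phrase is extracted from inside a wh-island (introduced by "if"), which blocks movement.
In B, the extraction path crosses only that-complement boundaries, which are transparent.
So B is grammatical.

B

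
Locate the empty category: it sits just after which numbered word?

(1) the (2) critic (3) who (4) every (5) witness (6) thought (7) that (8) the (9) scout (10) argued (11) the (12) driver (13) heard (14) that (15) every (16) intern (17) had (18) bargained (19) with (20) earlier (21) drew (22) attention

The displaced element is "the critic" (word 2).
It is linked across 3 clause boundaries (that → Ø → that).
It functions as the object of the preposition "with" of "bargained", so the gap sits immediately after word 19 ("with").
Base order: Every witness thought that the scout argued the driver heard that every intern had bargained with the critic earlier.

19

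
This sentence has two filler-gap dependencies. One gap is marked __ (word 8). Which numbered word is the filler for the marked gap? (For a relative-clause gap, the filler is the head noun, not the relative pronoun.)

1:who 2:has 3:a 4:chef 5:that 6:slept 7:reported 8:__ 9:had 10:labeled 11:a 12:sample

1

The marked gap is the subject of "labeled".
Its filler is the fronted wh-phrase "who", at word 1.
(The other dependency links word 4 to a gap after word 5.)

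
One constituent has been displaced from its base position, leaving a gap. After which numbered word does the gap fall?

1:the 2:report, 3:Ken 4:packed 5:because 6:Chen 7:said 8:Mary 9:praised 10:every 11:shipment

4

The displaced element is "the report" (word 2).
It functions as the direct object of "packed", so the gap sits immediately after word 4 ("packed").
Base order: Ken packed the report because Chen said Mary praised every shipment.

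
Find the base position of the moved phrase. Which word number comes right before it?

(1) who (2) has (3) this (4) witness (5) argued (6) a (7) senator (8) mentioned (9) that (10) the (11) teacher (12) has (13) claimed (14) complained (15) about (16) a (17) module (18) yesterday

The displaced element is "who" (word 1).
It is linked across 3 clause boundaries (Ø → that → Ø).
It functions as the subject of "complained", so the gap sits immediately after word 13 ("claimed").
Base order: This witness has argued a senator mentioned that the teacher has claimed that who complained about a module yesterday.

13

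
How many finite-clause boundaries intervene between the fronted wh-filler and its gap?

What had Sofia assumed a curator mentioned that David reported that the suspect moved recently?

3

"what" is extracted from the object of "moved".
Boundaries crossed, outermost first: [Ø], [that], [that] — 3 in total.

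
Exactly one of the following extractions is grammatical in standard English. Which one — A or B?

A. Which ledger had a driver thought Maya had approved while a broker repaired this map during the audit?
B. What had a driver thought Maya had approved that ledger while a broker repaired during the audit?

In B, the wh-phrase is extracted from inside an adjunct island (introduced by "while"), which blocks movement.
In A, the extraction path crosses only that-complement boundaries, which are transparent.
So A is grammatical.

A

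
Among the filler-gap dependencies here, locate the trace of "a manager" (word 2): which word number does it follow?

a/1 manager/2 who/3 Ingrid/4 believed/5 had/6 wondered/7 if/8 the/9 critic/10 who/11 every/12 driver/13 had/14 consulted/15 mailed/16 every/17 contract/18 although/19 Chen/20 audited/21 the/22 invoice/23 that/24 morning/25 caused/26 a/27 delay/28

5

The displaced element is "a manager" (word 2).
It is linked across 1 clause boundary (Ø).
It functions as the subject of "wondered", so the gap sits immediately after word 5 ("believed").
Base order: Ingrid believed that a manager had wondered if the critic who every driver had consulted mailed every contract although Chen audited the invoice that morning.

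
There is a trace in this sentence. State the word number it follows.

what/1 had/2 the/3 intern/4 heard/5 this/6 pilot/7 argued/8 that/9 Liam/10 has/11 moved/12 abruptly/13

12

The displaced element is "what" (word 1).
It is linked across 2 clause boundaries (Ø → that).
It functions as the direct object of "moved", so the gap sits immediately after word 12 ("moved").
Base order: The intern had heard this pilot argued that Liam has moved what abruptly.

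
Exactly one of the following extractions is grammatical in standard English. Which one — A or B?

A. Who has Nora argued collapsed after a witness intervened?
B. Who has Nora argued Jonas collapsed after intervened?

A

In B, the wh-phrase is extracted from inside an adjunct island (introduced by "after"), which blocks movement.
In A, the extraction path crosses only that-complement boundaries, which are transparent.
So A is grammatical.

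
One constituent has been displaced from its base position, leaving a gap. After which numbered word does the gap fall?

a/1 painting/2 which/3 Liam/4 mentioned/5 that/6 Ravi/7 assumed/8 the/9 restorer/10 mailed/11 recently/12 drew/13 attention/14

11

The displaced element is "a painting" (word 2).
It is linked across 2 clause boundaries (that → Ø).
It functions as the direct object of "mailed", so the gap sits immediately after word 11 ("mailed").
Base order: Liam mentioned that Ravi assumed the restorer mailed a painting recently.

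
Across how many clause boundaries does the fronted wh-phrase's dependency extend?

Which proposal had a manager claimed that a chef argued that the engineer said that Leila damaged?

3

"which proposal" is extracted from the object of "damaged".
Boundaries crossed, outermost first: [that], [that], [that] — 3 in total.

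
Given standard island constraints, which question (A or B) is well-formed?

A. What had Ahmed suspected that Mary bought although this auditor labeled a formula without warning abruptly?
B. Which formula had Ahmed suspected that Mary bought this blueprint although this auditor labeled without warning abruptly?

A

In B, the wh-phrase is extracted from inside an adjunct island (introduced by "although"), which blocks movement.
In A, the extraction path crosses only that-complement boundaries, which are transparent.
So A is grammatical.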